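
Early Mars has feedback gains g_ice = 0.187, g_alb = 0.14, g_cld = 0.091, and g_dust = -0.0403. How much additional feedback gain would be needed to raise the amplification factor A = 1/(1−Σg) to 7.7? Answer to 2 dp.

0.49

Current total gain = 0.3777.
Target gain for A = 7.7: g* = 1 − 1/7.7 = 0.8701.
Additional gain needed = 0.8701 − 0.3777 = 0.49.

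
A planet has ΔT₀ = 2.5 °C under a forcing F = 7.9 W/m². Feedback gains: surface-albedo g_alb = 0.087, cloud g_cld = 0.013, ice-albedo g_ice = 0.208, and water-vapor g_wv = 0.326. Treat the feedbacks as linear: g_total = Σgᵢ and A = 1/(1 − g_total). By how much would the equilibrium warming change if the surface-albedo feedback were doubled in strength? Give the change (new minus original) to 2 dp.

2.13 °C

Original: g = 0.634, ΔT = 2.5/(1−0.634) = 6.8306 °C.
With doubled surface-albedo: g' = 0.721, ΔT' = 2.5/(1−0.721) = 8.9606 °C.
Change = 8.9606 − 6.8306 = 2.13 °C.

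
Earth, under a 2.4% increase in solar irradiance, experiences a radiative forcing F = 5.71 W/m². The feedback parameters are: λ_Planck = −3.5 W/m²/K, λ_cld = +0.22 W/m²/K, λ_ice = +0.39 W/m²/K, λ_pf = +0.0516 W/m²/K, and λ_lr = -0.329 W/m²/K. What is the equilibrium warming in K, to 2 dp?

Net feedback parameter λ = (−3.5) + (+0.22) + (+0.39) + (+0.0516) + (-0.329) = -3.1674 W/m²/K.
ΔT = −F/λ = −5.71/(-3.1674) = 1.80 K.

1.80 K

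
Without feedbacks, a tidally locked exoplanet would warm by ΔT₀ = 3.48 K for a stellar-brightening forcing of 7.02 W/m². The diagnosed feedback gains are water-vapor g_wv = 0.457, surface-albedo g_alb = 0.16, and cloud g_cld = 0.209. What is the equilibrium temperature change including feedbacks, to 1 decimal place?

20.0 K

Total gain g = 0.457 + 0.16 + 0.209 = 0.826.
Amplification A = 1/(1 − 0.826) = 5.747.
ΔT = 3.48 × 5.747 = 20.0 K.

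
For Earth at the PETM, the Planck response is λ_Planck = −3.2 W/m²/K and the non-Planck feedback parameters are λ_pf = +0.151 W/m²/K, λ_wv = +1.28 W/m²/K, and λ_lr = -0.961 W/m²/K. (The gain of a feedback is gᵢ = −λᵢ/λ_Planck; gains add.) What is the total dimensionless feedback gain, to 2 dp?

0.15

Convert to gains: g_pf = 0.151/3.2 = 0.04719; g_wv = 1.28/3.2 = 0.4; g_lr = -0.961/3.2 = -0.3003.
Total gain g = 0.14689.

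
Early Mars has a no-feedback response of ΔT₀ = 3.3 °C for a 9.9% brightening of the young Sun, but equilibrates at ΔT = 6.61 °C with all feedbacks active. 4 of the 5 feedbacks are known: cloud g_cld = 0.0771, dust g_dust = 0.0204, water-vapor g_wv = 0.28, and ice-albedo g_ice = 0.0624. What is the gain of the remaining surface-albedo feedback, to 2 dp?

Amplification A = ΔT/ΔT₀ = 6.61/3.3 = 2.003.
Total gain g = 1 − 1/A = 1 − 1/2.003 = 0.5007.
Known gains sum to 0.0771 + 0.0204 + 0.28 + 0.0624 = 0.4399.
g_alb = 0.5007 − 0.4399 = 0.06.

0.06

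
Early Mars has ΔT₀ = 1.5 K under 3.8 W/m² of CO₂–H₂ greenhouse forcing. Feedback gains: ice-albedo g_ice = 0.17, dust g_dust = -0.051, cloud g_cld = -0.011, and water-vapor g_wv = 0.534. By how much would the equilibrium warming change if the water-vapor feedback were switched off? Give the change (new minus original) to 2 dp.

-2.51 K

Original: g = 0.642, ΔT = 1.5/(1−0.642) = 4.1899 K.
Without water-vapor: g' = 0.108, ΔT' = 1.5/(1−0.108) = 1.6816 K.
Change = 1.6816 − 4.1899 = -2.51 K.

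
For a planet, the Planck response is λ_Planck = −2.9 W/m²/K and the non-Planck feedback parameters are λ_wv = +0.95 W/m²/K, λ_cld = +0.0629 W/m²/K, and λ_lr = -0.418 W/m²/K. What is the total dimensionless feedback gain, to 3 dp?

Convert to gains: g_wv = 0.95/2.9 = 0.3276; g_cld = 0.0629/2.9 = 0.02169; g_lr = -0.418/2.9 = -0.1441.
Total gain g = 0.20519.

0.205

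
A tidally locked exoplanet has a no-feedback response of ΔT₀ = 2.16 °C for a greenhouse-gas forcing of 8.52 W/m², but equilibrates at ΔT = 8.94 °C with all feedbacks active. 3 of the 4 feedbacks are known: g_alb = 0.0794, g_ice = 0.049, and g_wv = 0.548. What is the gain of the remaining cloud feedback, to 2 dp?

Amplification A = ΔT/ΔT₀ = 8.94/2.16 = 4.139.
Total gain g = 1 − 1/A = 1 − 1/4.139 = 0.7584.
Known gains sum to 0.0794 + 0.049 + 0.548 = 0.6764.
g_cld = 0.7584 − 0.6764 = 0.08.

0.08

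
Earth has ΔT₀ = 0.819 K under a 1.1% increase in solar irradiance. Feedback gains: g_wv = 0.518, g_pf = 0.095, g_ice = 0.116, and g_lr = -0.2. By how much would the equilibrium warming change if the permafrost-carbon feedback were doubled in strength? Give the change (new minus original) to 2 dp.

0.44 K

Original: g = 0.529, ΔT = 0.819/(1−0.529) = 1.7389 K.
With doubled permafrost-carbon: g' = 0.624, ΔT' = 0.819/(1−0.624) = 2.1782 K.
Change = 2.1782 − 1.7389 = 0.44 K.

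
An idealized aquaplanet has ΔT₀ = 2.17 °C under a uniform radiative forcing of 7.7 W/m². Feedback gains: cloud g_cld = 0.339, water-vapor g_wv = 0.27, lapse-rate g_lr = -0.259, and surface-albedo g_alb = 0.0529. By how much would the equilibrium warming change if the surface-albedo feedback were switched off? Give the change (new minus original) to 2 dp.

-0.30 °C

Original: g = 0.4029, ΔT = 2.17/(1−0.4029) = 3.6342 °C.
Without surface-albedo: g' = 0.35, ΔT' = 2.17/(1−0.35) = 3.3385 °C.
Change = 3.3385 − 3.6342 = -0.30 °C.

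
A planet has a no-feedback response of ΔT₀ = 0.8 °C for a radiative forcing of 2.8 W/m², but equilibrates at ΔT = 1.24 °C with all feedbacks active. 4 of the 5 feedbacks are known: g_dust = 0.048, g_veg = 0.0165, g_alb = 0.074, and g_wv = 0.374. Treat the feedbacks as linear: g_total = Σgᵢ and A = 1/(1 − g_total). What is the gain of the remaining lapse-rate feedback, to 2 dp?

Amplification A = ΔT/ΔT₀ = 1.24/0.8 = 1.55.
Total gain g = 1 − 1/A = 1 − 1/1.55 = 0.3548.
Known gains sum to 0.048 + 0.0165 + 0.074 + 0.374 = 0.5125.
g_lr = 0.3548 − 0.5125 = -0.16.

-0.16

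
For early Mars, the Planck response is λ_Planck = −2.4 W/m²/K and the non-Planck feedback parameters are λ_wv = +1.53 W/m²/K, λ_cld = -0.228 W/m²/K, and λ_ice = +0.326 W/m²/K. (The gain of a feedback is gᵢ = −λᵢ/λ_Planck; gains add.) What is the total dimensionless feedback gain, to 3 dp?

0.678

Convert to gains: g_wv = 1.53/2.4 = 0.6375; g_cld = -0.228/2.4 = -0.095; g_ice = 0.326/2.4 = 0.1358.
Total gain g = 0.6783.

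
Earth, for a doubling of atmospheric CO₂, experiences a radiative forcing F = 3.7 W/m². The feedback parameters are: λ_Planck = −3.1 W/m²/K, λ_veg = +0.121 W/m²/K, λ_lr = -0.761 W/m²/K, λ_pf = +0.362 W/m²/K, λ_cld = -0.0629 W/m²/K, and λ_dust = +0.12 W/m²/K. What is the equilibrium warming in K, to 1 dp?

1.1 K

Net feedback parameter λ = (−3.1) + (+0.121) + (-0.761) + (+0.362) + (-0.0629) + (+0.12) = -3.3209 W/m²/K.
ΔT = −F/λ = −3.7/(-3.3209) = 1.1 K.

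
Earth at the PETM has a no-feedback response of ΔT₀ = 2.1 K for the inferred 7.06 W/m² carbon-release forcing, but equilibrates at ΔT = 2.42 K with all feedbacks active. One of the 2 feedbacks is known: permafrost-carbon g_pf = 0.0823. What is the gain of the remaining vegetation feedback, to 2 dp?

0.05

Amplification A = ΔT/ΔT₀ = 2.42/2.1 = 1.152.
Total gain g = 1 − 1/A = 1 − 1/1.152 = 0.1319.
The known gain is 0.0823.
g_veg = 0.1319 − 0.0823 = 0.05.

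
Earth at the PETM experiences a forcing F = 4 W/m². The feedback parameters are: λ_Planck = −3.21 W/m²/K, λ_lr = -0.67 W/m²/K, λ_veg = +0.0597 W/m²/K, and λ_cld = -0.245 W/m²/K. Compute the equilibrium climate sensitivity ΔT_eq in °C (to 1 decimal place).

1.0 °C

Net feedback parameter λ = (−3.21) + (-0.67) + (+0.0597) + (-0.245) = -4.0653 W/m²/K.
ΔT = −F/λ = −4/(-4.0653) = 1.0 °C.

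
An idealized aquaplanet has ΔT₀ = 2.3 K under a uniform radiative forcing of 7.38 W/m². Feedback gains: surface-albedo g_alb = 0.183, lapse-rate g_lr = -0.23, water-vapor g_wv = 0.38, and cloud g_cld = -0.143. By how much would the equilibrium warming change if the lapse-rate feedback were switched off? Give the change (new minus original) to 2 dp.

Original: g = 0.19, ΔT = 2.3/(1−0.19) = 2.8395 K.
Without lapse-rate: g' = 0.42, ΔT' = 2.3/(1−0.42) = 3.9655 K.
Change = 3.9655 − 2.8395 = 1.13 K.

1.13 K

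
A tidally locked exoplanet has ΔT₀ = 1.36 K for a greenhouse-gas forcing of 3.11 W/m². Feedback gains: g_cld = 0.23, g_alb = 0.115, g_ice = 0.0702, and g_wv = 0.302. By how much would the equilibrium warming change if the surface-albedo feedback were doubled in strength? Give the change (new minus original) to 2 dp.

Original: g = 0.7172, ΔT = 1.36/(1−0.7172) = 4.8091 K.
With doubled surface-albedo: g' = 0.8322, ΔT' = 1.36/(1−0.8322) = 8.1049 K.
Change = 8.1049 − 4.8091 = 3.30 K.

3.30 K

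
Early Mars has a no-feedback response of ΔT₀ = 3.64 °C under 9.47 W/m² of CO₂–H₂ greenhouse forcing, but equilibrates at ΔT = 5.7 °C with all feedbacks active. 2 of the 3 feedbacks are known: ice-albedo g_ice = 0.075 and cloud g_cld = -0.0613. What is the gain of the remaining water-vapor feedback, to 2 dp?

0.35

Amplification A = ΔT/ΔT₀ = 5.7/3.64 = 1.566.
Total gain g = 1 − 1/A = 1 − 1/1.566 = 0.3614.
Known gains sum to 0.075 − 0.0613 = 0.0137.
g_wv = 0.3614 − 0.0137 = 0.35.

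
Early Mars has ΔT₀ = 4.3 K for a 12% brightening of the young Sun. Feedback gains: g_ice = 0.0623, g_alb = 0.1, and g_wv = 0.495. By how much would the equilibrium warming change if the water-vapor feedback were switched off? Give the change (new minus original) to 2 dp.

-7.41 K

Original: g = 0.6573, ΔT = 4.3/(1−0.6573) = 12.5474 K.
Without water-vapor: g' = 0.1623, ΔT' = 4.3/(1−0.1623) = 5.1331 K.
Change = 5.1331 − 12.5474 = -7.41 K.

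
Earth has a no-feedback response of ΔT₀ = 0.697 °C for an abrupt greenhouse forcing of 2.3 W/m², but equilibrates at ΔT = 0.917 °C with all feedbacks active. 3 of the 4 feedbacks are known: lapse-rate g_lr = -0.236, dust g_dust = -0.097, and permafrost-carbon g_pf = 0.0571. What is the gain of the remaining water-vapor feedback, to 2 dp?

0.52

Amplification A = ΔT/ΔT₀ = 0.917/0.697 = 1.316.
Total gain g = 1 − 1/A = 1 − 1/1.316 = 0.2401.
Known gains sum to -0.236 − 0.097 + 0.0571 = -0.2759.
g_wv = 0.2401 + 0.2759 = 0.52.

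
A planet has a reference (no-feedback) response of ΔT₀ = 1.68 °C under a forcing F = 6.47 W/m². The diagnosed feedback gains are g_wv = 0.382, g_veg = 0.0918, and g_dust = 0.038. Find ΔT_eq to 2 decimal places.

Total gain g = 0.382 + 0.0918 + 0.038 = 0.5118.
Amplification A = 1/(1 − 0.5118) = 2.048.
ΔT = 1.68 × 2.048 = 3.44 °C.

3.44 °C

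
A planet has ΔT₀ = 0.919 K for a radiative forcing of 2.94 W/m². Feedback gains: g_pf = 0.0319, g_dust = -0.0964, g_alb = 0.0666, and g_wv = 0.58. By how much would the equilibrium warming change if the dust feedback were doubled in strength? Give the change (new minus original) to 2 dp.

Original: g = 0.5821, ΔT = 0.919/(1−0.5821) = 2.1991 K.
With doubled dust: g' = 0.4857, ΔT' = 0.919/(1−0.4857) = 1.7869 K.
Change = 1.7869 − 2.1991 = -0.41 K.

-0.41 K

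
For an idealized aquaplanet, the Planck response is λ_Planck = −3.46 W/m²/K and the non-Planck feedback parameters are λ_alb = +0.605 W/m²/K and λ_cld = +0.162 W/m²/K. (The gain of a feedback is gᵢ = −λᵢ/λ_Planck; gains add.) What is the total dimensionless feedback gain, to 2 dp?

0.22

Convert to gains: g_alb = 0.605/3.46 = 0.1749; g_cld = 0.162/3.46 = 0.04682.
Total gain g = 0.22172.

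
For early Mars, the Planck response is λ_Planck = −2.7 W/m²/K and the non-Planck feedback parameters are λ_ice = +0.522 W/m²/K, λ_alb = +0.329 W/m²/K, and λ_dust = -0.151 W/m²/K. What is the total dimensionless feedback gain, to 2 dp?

0.26

Convert to gains: g_ice = 0.522/2.7 = 0.1933; g_alb = 0.329/2.7 = 0.1219; g_dust = -0.151/2.7 = -0.05593.
Total gain g = 0.25927.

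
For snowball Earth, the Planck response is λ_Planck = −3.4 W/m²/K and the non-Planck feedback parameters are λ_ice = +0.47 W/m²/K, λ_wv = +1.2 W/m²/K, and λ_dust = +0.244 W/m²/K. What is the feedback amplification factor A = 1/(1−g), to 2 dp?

Convert to gains: g_ice = 0.47/3.4 = 0.1382; g_wv = 1.2/3.4 = 0.3529; g_dust = 0.244/3.4 = 0.07176.
Total gain g = 0.56286.
A = 1/(1 − 0.56286) = 2.29.

2.29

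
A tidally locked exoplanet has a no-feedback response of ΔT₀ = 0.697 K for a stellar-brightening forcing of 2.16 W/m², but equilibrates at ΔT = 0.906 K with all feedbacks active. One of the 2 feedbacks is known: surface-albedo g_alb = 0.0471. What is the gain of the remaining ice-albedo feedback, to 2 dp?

Amplification A = ΔT/ΔT₀ = 0.906/0.697 = 1.3.
Total gain g = 1 − 1/A = 1 − 1/1.3 = 0.2308.
The known gain is 0.0471.
g_ice = 0.2308 − 0.0471 = 0.18.

0.18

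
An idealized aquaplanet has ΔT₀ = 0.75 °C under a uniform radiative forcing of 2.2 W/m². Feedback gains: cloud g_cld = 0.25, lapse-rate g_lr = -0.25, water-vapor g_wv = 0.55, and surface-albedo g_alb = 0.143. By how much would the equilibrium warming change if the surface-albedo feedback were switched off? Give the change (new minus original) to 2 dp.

-0.78 °C

Original: g = 0.693, ΔT = 0.75/(1−0.693) = 2.4430 °C.
Without surface-albedo: g' = 0.55, ΔT' = 0.75/(1−0.55) = 1.6667 °C.
Change = 1.6667 − 2.4430 = -0.78 °C.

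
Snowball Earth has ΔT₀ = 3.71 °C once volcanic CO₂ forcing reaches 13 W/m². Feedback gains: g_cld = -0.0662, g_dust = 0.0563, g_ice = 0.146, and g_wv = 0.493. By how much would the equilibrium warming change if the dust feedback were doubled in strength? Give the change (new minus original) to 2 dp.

1.79 °C

Original: g = 0.6291, ΔT = 3.71/(1−0.6291) = 10.0027 °C.
With doubled dust: g' = 0.6854, ΔT' = 3.71/(1−0.6854) = 11.7928 °C.
Change = 11.7928 − 10.0027 = 1.79 °C.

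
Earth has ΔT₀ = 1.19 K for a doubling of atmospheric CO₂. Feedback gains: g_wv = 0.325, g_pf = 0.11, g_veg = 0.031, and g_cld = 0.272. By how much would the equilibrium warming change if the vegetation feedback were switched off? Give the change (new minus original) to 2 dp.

Original: g = 0.738, ΔT = 1.19/(1−0.738) = 4.5420 K.
Without vegetation: g' = 0.707, ΔT' = 1.19/(1−0.707) = 4.0614 K.
Change = 4.0614 − 4.5420 = -0.48 K.

-0.48 K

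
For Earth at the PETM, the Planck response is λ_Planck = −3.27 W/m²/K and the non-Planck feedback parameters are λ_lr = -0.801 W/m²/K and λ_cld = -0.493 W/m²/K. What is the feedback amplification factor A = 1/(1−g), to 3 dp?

Convert to gains: g_lr = -0.801/3.27 = -0.245; g_cld = -0.493/3.27 = -0.1508.
Total gain g = -0.3958.
A = 1/(1 + 0.3958) = 0.716.

0.716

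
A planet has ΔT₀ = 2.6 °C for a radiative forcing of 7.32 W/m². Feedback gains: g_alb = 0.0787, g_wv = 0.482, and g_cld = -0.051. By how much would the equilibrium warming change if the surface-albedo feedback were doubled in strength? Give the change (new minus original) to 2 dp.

1.01 °C

Original: g = 0.5097, ΔT = 2.6/(1−0.5097) = 5.3029 °C.
With doubled surface-albedo: g' = 0.5884, ΔT' = 2.6/(1−0.5884) = 6.3168 °C.
Change = 6.3168 − 5.3029 = 1.01 °C.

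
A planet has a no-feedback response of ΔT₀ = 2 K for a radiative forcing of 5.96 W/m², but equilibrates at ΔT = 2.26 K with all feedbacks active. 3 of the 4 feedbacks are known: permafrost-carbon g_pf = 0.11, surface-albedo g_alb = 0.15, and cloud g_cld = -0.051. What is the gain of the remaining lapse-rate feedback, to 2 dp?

Amplification A = ΔT/ΔT₀ = 2.26/2 = 1.13.
Total gain g = 1 − 1/A = 1 − 1/1.13 = 0.115.
Known gains sum to 0.11 + 0.15 − 0.051 = 0.209.
g_lr = 0.115 − 0.209 = -0.09.

-0.09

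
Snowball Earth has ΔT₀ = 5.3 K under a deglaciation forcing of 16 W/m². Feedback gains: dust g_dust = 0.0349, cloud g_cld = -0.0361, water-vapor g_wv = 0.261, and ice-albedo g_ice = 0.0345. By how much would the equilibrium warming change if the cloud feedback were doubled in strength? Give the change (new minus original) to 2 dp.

-0.37 K

Original: g = 0.2943, ΔT = 5.3/(1−0.2943) = 7.5103 K.
With doubled cloud: g' = 0.2582, ΔT' = 5.3/(1−0.2582) = 7.1448 K.
Change = 7.1448 − 7.5103 = -0.37 K.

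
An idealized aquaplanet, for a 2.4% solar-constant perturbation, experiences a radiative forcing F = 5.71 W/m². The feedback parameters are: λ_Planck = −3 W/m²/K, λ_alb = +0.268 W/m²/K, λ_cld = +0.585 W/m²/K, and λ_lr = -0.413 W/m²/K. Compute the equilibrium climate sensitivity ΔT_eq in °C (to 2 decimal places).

2.23 °C

Net feedback parameter λ = (−3) + (+0.268) + (+0.585) + (-0.413) = -2.56 W/m²/K.
ΔT = −F/λ = −5.71/(-2.56) = 2.23 °C.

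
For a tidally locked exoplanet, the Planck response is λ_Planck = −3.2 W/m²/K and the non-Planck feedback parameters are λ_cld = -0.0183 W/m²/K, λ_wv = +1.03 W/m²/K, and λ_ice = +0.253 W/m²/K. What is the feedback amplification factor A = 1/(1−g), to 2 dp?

1.65

Convert to gains: g_cld = -0.0183/3.2 = -0.005719; g_wv = 1.03/3.2 = 0.3219; g_ice = 0.253/3.2 = 0.07906.
Total gain g = 0.395241.
A = 1/(1 − 0.395241) = 1.65.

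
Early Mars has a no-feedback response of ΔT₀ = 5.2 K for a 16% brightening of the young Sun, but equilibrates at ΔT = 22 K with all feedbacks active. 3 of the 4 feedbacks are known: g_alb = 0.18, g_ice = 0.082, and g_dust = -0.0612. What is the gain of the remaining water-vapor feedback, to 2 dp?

Amplification A = ΔT/ΔT₀ = 22/5.2 = 4.231.
Total gain g = 1 − 1/A = 1 − 1/4.231 = 0.7636.
Known gains sum to 0.18 + 0.082 − 0.0612 = 0.2008.
g_wv = 0.7636 − 0.2008 = 0.56.

0.56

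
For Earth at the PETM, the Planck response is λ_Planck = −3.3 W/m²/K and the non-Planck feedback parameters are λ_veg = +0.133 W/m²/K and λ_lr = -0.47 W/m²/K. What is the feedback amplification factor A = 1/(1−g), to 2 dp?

Convert to gains: g_veg = 0.133/3.3 = 0.0403; g_lr = -0.47/3.3 = -0.1424.
Total gain g = -0.1021.
A = 1/(1 + 0.1021) = 0.91.

0.91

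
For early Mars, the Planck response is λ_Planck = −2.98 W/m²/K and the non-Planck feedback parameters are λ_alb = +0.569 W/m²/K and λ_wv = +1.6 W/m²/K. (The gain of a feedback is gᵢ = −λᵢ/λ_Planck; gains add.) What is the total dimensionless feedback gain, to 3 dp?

Convert to gains: g_alb = 0.569/2.98 = 0.1909; g_wv = 1.6/2.98 = 0.5369.
Total gain g = 0.7278.

0.728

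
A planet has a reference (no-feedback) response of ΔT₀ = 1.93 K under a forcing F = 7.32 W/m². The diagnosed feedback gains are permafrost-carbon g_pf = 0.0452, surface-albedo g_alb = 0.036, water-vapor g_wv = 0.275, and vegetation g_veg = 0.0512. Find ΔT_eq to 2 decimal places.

3.26 K

Total gain g = 0.0452 + 0.036 + 0.275 + 0.0512 = 0.4074.
Amplification A = 1/(1 − 0.4074) = 1.687.
ΔT = 1.93 × 1.687 = 3.26 K.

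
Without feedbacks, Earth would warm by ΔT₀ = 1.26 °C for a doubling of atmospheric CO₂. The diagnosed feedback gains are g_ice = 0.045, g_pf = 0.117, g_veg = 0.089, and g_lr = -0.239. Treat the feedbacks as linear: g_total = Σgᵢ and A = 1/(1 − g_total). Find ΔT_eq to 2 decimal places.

Total gain g = 0.045 + 0.117 + 0.089 − 0.239 = 0.012.
Amplification A = 1/(1 − 0.012) = 1.012.
ΔT = 1.26 × 1.012 = 1.28 °C.

1.28 °C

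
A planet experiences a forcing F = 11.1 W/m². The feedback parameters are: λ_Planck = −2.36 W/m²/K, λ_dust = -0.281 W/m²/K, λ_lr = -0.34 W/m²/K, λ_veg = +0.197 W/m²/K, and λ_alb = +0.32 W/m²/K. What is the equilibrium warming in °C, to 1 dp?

Net feedback parameter λ = (−2.36) + (-0.281) + (-0.34) + (+0.197) + (+0.32) = -2.464 W/m²/K.
ΔT = −F/λ = −11.1/(-2.464) = 4.5 °C.

4.5 °C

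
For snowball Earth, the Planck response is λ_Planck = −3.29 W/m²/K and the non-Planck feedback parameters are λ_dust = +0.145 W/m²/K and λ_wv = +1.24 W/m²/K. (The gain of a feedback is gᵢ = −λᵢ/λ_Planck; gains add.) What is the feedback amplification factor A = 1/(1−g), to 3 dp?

1.727

Convert to gains: g_dust = 0.145/3.29 = 0.04407; g_wv = 1.24/3.29 = 0.3769.
Total gain g = 0.42097.
A = 1/(1 − 0.42097) = 1.727.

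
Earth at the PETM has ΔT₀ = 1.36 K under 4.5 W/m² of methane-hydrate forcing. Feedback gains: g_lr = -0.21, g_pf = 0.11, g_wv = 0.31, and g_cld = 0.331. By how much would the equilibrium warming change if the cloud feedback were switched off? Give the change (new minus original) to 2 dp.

-1.24 K

Original: g = 0.541, ΔT = 1.36/(1−0.541) = 2.9630 K.
Without cloud: g' = 0.21, ΔT' = 1.36/(1−0.21) = 1.7215 K.
Change = 1.7215 − 2.9630 = -1.24 K.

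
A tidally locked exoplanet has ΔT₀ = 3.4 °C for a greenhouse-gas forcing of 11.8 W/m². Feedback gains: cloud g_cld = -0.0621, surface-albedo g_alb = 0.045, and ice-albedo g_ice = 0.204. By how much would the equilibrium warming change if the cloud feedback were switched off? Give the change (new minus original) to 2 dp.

0.35 °C

Original: g = 0.1869, ΔT = 3.4/(1−0.1869) = 4.1815 °C.
Without cloud: g' = 0.249, ΔT' = 3.4/(1−0.249) = 4.5273 °C.
Change = 4.5273 − 4.1815 = 0.35 °C.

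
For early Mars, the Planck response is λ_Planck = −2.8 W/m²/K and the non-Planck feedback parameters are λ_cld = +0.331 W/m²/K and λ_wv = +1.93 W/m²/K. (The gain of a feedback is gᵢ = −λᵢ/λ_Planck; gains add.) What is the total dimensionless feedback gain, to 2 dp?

0.81

Convert to gains: g_cld = 0.331/2.8 = 0.1182; g_wv = 1.93/2.8 = 0.6893.
Total gain g = 0.8075.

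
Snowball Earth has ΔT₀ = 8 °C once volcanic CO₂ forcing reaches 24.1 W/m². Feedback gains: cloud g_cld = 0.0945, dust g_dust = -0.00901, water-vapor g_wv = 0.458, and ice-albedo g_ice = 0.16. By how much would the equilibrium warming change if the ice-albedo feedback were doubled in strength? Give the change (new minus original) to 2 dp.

Original: g = 0.70349, ΔT = 8/(1−0.70349) = 26.9805 °C.
With doubled ice-albedo: g' = 0.86349, ΔT' = 8/(1−0.86349) = 58.6038 °C.
Change = 58.6038 − 26.9805 = 31.62 °C.

31.62 °C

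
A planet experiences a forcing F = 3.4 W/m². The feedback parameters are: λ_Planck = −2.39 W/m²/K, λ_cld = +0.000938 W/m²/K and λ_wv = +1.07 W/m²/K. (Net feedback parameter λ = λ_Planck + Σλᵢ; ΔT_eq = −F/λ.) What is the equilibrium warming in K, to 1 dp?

2.6 K

Net feedback parameter λ = (−2.39) + (+0.000938) + (+1.07) = -1.319062 W/m²/K.
ΔT = −F/λ = −3.4/(-1.319062) = 2.6 K.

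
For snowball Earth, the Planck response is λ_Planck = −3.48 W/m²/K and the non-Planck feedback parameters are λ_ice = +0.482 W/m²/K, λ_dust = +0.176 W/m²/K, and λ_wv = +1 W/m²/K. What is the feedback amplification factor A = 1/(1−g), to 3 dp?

Convert to gains: g_ice = 0.482/3.48 = 0.1385; g_dust = 0.176/3.48 = 0.05057; g_wv = 1/3.48 = 0.2874.
Total gain g = 0.47647.
A = 1/(1 − 0.47647) = 1.910.

1.910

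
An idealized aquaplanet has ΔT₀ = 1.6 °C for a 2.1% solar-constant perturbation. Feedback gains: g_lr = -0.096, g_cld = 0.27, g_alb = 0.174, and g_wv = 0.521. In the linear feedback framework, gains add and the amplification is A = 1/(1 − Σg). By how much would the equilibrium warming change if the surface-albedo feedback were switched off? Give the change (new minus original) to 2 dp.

-6.97 °C

Original: g = 0.869, ΔT = 1.6/(1−0.869) = 12.2137 °C.
Without surface-albedo: g' = 0.695, ΔT' = 1.6/(1−0.695) = 5.2459 °C.
Change = 5.2459 − 12.2137 = -6.97 °C.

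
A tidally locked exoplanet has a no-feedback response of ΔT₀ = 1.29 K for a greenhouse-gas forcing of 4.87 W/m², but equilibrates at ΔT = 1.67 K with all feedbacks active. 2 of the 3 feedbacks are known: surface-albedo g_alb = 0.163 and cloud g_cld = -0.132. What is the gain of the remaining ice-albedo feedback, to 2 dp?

0.20

Amplification A = ΔT/ΔT₀ = 1.67/1.29 = 1.295.
Total gain g = 1 − 1/A = 1 − 1/1.295 = 0.2278.
Known gains sum to 0.163 − 0.132 = 0.031.
g_ice = 0.2278 − 0.031 = 0.20.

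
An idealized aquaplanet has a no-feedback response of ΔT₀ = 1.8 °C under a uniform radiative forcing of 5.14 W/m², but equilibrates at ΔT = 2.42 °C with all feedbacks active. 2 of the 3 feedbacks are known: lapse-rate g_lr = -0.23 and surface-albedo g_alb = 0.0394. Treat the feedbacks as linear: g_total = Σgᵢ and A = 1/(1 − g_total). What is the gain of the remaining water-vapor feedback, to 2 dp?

Amplification A = ΔT/ΔT₀ = 2.42/1.8 = 1.344.
Total gain g = 1 − 1/A = 1 − 1/1.344 = 0.256.
Known gains sum to -0.23 + 0.0394 = -0.1906.
g_wv = 0.256 + 0.1906 = 0.45.

0.45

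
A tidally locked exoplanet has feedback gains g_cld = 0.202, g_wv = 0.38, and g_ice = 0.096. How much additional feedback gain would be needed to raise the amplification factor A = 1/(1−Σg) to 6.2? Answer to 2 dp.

0.16

Current total gain = 0.678.
Target gain for A = 6.2: g* = 1 − 1/6.2 = 0.8387.
Additional gain needed = 0.8387 − 0.678 = 0.16.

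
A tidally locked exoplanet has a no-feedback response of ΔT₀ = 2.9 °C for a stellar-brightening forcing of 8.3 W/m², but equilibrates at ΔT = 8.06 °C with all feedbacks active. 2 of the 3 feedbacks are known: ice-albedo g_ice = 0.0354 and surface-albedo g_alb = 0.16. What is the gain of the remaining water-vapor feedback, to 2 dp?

Amplification A = ΔT/ΔT₀ = 8.06/2.9 = 2.779.
Total gain g = 1 − 1/A = 1 − 1/2.779 = 0.6402.
Known gains sum to 0.0354 + 0.16 = 0.1954.
g_wv = 0.6402 − 0.1954 = 0.44.

0.44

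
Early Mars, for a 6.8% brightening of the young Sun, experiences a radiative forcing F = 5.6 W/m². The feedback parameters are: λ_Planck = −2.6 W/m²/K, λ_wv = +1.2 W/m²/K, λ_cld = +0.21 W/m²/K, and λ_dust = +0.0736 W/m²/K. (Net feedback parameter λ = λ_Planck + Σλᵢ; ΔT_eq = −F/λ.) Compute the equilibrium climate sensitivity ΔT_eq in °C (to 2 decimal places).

5.02 °C

Net feedback parameter λ = (−2.6) + (+1.2) + (+0.21) + (+0.0736) = -1.1164 W/m²/K.
ΔT = −F/λ = −5.6/(-1.1164) = 5.02 °C.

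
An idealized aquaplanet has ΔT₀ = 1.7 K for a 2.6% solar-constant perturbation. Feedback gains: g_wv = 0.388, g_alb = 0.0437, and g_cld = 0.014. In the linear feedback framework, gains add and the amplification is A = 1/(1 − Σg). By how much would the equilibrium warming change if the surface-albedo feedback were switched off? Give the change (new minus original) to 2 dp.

-0.22 K

Original: g = 0.4457, ΔT = 1.7/(1−0.4457) = 3.0669 K.
Without surface-albedo: g' = 0.402, ΔT' = 1.7/(1−0.402) = 2.8428 K.
Change = 2.8428 − 3.0669 = -0.22 K.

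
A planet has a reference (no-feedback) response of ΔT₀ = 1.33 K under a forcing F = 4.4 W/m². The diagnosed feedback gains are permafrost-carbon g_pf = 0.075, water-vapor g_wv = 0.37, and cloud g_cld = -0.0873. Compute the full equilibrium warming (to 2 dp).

Total gain g = 0.075 + 0.37 − 0.0873 = 0.3577.
Amplification A = 1/(1 − 0.3577) = 1.557.
ΔT = 1.33 × 1.557 = 2.07 K.

2.07 K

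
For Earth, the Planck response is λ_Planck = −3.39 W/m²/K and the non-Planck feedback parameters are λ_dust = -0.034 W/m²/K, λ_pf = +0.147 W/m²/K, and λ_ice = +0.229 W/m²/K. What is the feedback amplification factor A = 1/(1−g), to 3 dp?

1.112

Convert to gains: g_dust = -0.034/3.39 = -0.01003; g_pf = 0.147/3.39 = 0.04336; g_ice = 0.229/3.39 = 0.06755.
Total gain g = 0.10088.
A = 1/(1 − 0.10088) = 1.112.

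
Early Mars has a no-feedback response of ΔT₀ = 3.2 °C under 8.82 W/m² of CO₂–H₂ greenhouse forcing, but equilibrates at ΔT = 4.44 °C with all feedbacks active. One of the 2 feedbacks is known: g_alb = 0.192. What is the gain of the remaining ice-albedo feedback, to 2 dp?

0.09

Amplification A = ΔT/ΔT₀ = 4.44/3.2 = 1.387.
Total gain g = 1 − 1/A = 1 − 1/1.387 = 0.279.
The known gain is 0.192.
g_ice = 0.279 − 0.192 = 0.09.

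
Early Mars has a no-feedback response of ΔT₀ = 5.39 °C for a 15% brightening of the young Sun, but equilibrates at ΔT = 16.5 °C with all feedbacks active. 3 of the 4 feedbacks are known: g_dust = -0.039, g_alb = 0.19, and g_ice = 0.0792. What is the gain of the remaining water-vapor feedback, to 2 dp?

0.44

Amplification A = ΔT/ΔT₀ = 16.5/5.39 = 3.061.
Total gain g = 1 − 1/A = 1 − 1/3.061 = 0.6733.
Known gains sum to -0.039 + 0.19 + 0.0792 = 0.2302.
g_wv = 0.6733 − 0.2302 = 0.44.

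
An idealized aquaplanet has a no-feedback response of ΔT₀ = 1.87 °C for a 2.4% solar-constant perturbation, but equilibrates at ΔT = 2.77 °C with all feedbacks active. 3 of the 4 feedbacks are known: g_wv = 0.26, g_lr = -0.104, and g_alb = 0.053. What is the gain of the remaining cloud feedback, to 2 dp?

0.12

Amplification A = ΔT/ΔT₀ = 2.77/1.87 = 1.481.
Total gain g = 1 − 1/A = 1 − 1/1.481 = 0.3248.
Known gains sum to 0.26 − 0.104 + 0.053 = 0.209.
g_cld = 0.3248 − 0.209 = 0.12.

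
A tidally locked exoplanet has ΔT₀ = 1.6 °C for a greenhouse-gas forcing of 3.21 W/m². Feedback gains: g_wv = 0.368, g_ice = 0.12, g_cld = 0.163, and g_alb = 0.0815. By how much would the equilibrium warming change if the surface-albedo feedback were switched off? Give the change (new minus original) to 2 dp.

Original: g = 0.7325, ΔT = 1.6/(1−0.7325) = 5.9813 °C.
Without surface-albedo: g' = 0.651, ΔT' = 1.6/(1−0.651) = 4.5845 °C.
Change = 4.5845 − 5.9813 = -1.40 °C.

-1.40 °C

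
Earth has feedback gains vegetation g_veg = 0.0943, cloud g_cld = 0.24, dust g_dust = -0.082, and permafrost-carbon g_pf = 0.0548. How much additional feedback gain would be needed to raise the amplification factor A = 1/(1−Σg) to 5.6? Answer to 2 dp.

Current total gain = 0.3071.
Target gain for A = 5.6: g* = 1 − 1/5.6 = 0.8214.
Additional gain needed = 0.8214 − 0.3071 = 0.51.

0.51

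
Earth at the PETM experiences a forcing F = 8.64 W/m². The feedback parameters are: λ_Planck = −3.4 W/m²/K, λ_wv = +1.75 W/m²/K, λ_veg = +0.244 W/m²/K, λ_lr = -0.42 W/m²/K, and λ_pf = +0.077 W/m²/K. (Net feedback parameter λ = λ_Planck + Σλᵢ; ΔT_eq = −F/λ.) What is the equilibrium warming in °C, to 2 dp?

4.94 °C

Net feedback parameter λ = (−3.4) + (+1.75) + (+0.244) + (-0.42) + (+0.077) = -1.749 W/m²/K.
ΔT = −F/λ = −8.64/(-1.749) = 4.94 °C.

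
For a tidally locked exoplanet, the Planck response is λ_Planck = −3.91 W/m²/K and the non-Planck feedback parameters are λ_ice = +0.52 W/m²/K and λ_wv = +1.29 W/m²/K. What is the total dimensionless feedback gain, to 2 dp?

Convert to gains: g_ice = 0.52/3.91 = 0.133; g_wv = 1.29/3.91 = 0.3299.
Total gain g = 0.4629.

0.46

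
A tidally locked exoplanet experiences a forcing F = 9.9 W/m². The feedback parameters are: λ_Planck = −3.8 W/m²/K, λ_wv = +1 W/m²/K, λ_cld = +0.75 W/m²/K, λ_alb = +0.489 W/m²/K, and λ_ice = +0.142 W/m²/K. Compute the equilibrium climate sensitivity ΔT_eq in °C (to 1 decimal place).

7.0 °C

Net feedback parameter λ = (−3.8) + (+1) + (+0.75) + (+0.489) + (+0.142) = -1.419 W/m²/K.
ΔT = −F/λ = −9.9/(-1.419) = 7.0 °C.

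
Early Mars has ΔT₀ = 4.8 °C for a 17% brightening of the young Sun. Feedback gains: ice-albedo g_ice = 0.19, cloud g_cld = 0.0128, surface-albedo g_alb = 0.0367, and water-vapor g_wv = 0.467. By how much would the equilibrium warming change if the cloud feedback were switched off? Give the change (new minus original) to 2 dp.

Original: g = 0.7065, ΔT = 4.8/(1−0.7065) = 16.3543 °C.
Without cloud: g' = 0.6937, ΔT' = 4.8/(1−0.6937) = 15.6709 °C.
Change = 15.6709 − 16.3543 = -0.68 °C.

-0.68 °C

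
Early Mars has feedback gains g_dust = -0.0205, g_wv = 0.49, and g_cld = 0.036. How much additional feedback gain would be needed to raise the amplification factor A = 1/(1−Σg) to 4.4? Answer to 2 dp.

Current total gain = 0.5055.
Target gain for A = 4.4: g* = 1 − 1/4.4 = 0.7727.
Additional gain needed = 0.7727 − 0.5055 = 0.27.

0.27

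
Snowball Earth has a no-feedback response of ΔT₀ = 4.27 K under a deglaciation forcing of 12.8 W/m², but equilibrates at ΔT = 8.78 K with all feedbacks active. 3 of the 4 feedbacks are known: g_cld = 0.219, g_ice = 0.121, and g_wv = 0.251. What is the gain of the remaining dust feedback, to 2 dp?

-0.08

Amplification A = ΔT/ΔT₀ = 8.78/4.27 = 2.056.
Total gain g = 1 − 1/A = 1 − 1/2.056 = 0.5136.
Known gains sum to 0.219 + 0.121 + 0.251 = 0.591.
g_dust = 0.5136 − 0.591 = -0.08.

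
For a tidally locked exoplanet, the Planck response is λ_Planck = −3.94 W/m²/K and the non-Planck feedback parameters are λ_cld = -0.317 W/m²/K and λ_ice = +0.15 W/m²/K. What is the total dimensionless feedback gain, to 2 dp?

Convert to gains: g_cld = -0.317/3.94 = -0.08046; g_ice = 0.15/3.94 = 0.03807.
Total gain g = -0.04239.

-0.04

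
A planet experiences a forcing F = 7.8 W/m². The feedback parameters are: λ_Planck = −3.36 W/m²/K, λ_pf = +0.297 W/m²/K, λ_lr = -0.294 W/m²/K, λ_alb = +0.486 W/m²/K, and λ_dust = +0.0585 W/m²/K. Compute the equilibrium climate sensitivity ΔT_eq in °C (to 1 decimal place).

Net feedback parameter λ = (−3.36) + (+0.297) + (-0.294) + (+0.486) + (+0.0585) = -2.8125 W/m²/K.
ΔT = −F/λ = −7.8/(-2.8125) = 2.8 °C.

2.8 °C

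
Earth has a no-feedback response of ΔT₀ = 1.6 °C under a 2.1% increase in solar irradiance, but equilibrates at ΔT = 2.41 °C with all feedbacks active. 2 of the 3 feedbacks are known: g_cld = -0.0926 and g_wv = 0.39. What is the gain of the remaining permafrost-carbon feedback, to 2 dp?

Amplification A = ΔT/ΔT₀ = 2.41/1.6 = 1.506.
Total gain g = 1 − 1/A = 1 − 1/1.506 = 0.336.
Known gains sum to -0.0926 + 0.39 = 0.2974.
g_pf = 0.336 − 0.2974 = 0.04.

0.04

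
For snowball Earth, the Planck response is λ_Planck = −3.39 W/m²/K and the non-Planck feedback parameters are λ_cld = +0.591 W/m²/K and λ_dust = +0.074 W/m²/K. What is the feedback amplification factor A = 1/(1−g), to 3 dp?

1.244

Convert to gains: g_cld = 0.591/3.39 = 0.1743; g_dust = 0.074/3.39 = 0.02183.
Total gain g = 0.19613.
A = 1/(1 − 0.19613) = 1.244.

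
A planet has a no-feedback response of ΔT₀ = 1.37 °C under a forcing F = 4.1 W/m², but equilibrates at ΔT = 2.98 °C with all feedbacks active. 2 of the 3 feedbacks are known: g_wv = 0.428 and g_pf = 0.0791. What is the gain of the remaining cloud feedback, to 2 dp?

Amplification A = ΔT/ΔT₀ = 2.98/1.37 = 2.175.
Total gain g = 1 − 1/A = 1 − 1/2.175 = 0.5402.
Known gains sum to 0.428 + 0.0791 = 0.5071.
g_cld = 0.5402 − 0.5071 = 0.03.

0.03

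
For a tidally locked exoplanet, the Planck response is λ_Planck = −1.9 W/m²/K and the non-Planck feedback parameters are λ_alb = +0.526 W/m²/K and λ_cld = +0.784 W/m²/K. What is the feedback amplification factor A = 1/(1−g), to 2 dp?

Convert to gains: g_alb = 0.526/1.9 = 0.2768; g_cld = 0.784/1.9 = 0.4126.
Total gain g = 0.6894.
A = 1/(1 − 0.6894) = 3.22.

3.22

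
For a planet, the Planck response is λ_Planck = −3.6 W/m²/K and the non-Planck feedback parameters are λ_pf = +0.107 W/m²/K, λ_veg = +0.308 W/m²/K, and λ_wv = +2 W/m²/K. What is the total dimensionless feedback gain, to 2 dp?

Convert to gains: g_pf = 0.107/3.6 = 0.02972; g_veg = 0.308/3.6 = 0.08556; g_wv = 2/3.6 = 0.5556.
Total gain g = 0.67088.

0.67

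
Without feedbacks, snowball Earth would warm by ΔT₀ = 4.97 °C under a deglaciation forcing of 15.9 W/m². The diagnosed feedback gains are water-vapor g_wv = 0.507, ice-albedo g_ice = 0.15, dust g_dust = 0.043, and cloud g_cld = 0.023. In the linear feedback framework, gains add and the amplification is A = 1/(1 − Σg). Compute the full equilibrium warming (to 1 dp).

17.9 °C

Total gain g = 0.507 + 0.15 + 0.043 + 0.023 = 0.723.
Amplification A = 1/(1 − 0.723) = 3.61.
ΔT = 4.97 × 3.61 = 17.9 °C.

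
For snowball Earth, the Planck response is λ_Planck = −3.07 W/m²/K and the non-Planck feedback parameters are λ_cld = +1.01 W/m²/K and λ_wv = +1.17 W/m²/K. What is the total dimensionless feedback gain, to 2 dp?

0.71

Convert to gains: g_cld = 1.01/3.07 = 0.329; g_wv = 1.17/3.07 = 0.3811.
Total gain g = 0.7101.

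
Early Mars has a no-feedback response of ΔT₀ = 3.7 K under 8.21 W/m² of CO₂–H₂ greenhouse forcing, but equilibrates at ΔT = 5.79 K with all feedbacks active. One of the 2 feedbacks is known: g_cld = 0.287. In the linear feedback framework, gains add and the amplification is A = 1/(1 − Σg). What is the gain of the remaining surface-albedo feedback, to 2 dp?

0.07

Amplification A = ΔT/ΔT₀ = 5.79/3.7 = 1.565.
Total gain g = 1 − 1/A = 1 − 1/1.565 = 0.361.
The known gain is 0.287.
g_alb = 0.361 − 0.287 = 0.07.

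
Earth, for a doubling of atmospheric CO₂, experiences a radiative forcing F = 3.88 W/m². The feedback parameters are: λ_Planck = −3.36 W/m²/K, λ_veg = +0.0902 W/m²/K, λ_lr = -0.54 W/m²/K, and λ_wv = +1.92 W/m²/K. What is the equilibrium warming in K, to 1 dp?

2.1 K

Net feedback parameter λ = (−3.36) + (+0.0902) + (-0.54) + (+1.92) = -1.8898 W/m²/K.
ΔT = −F/λ = −3.88/(-1.8898) = 2.1 K.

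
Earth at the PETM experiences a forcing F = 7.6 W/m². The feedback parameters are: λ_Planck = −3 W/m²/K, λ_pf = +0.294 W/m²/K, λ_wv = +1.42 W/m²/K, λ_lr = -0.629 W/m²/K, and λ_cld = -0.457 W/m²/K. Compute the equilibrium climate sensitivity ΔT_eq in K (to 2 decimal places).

3.20 K

Net feedback parameter λ = (−3) + (+0.294) + (+1.42) + (-0.629) + (-0.457) = -2.372 W/m²/K.
ΔT = −F/λ = −7.6/(-2.372) = 3.20 K.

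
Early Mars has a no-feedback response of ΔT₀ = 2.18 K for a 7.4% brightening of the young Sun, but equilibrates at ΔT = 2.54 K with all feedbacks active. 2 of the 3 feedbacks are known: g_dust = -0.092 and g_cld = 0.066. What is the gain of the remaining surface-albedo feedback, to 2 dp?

Amplification A = ΔT/ΔT₀ = 2.54/2.18 = 1.165.
Total gain g = 1 − 1/A = 1 − 1/1.165 = 0.1416.
Known gains sum to -0.092 + 0.066 = -0.026.
g_alb = 0.1416 + 0.026 = 0.17.

0.17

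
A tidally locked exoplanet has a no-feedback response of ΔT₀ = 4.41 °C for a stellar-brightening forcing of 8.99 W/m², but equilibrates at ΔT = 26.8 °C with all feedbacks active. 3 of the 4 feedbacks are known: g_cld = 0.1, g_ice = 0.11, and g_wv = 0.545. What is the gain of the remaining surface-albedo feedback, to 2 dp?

0.08

Amplification A = ΔT/ΔT₀ = 26.8/4.41 = 6.077.
Total gain g = 1 − 1/A = 1 − 1/6.077 = 0.8354.
Known gains sum to 0.1 + 0.11 + 0.545 = 0.755.
g_alb = 0.8354 − 0.755 = 0.08.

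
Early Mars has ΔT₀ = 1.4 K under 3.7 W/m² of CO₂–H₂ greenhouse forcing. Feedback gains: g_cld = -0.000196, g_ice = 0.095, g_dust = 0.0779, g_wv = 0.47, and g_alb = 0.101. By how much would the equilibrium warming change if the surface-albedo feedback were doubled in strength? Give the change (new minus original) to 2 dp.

3.55 K

Original: g = 0.743704, ΔT = 1.4/(1−0.743704) = 5.4624 K.
With doubled surface-albedo: g' = 0.844704, ΔT' = 1.4/(1−0.844704) = 9.0150 K.
Change = 9.0150 − 5.4624 = 3.55 K.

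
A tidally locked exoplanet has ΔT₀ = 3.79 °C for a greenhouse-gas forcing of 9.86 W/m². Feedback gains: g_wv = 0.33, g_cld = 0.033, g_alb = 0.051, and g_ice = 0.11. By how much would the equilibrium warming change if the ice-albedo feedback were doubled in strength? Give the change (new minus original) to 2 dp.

Original: g = 0.524, ΔT = 3.79/(1−0.524) = 7.9622 °C.
With doubled ice-albedo: g' = 0.634, ΔT' = 3.79/(1−0.634) = 10.3552 °C.
Change = 10.3552 − 7.9622 = 2.39 °C.

2.39 °C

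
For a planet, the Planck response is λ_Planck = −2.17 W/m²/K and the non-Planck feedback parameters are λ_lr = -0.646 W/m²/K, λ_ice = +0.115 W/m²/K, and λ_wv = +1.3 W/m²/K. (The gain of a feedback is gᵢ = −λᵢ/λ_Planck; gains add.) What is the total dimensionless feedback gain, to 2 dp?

0.35

Convert to gains: g_lr = -0.646/2.17 = -0.2977; g_ice = 0.115/2.17 = 0.053; g_wv = 1.3/2.17 = 0.5991.
Total gain g = 0.3544.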